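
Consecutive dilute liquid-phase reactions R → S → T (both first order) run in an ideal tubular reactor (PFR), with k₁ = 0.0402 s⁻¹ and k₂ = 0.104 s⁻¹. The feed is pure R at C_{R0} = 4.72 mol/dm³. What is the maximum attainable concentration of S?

For a first-order series the maximum intermediate yield is C_{S,max}/C_{R0} = (k₁/k₂)^[k₂/(k₂−k₁)].
= (0.0402/0.104)^(0.104/(0.104−0.0402)) = (0.3865)^(1.630) = 0.2124.
C_{S,max} = 0.2124×4.72 = 1.00 mol/dm³.

1.00 mol/dm³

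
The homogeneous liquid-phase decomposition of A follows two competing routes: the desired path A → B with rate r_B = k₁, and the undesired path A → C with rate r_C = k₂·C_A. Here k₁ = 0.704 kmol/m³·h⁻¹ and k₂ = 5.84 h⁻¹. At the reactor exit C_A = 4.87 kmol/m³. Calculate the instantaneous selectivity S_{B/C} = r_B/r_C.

S_{B/C} = r_B/r_C = (k₁)/(k₂·C_A) = (k₁/k₂)·C_A⁻¹.
= (0.704) / (5.84×4.870) = 0.7040/28.44 = 0.0248.
The undesired path is higher order in A, so low C_A (CSTR or dilute feed) favours B.

0.0248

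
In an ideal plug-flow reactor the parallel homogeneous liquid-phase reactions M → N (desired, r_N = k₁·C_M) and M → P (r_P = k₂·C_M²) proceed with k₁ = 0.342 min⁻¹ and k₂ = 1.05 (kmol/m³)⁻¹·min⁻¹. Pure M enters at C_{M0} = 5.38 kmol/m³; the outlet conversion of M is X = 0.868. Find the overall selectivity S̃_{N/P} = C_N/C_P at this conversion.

0.135

C_M = C_{M0}(1−X) = 0.7102 kmol/m³.
Along a PFR/batch, dC_N/dC_M = −r_N/(r_N+r_P) = −k₁/(k₁+k₂·C_M).
Integrating from C_{M0} to C_M: C_N = (0.342/1.05)·ln[(0.342+1.05·5.38)/(0.342+1.05·0.710)] = 0.3257·ln(5.991/1.088) = 0.5557 kmol/m³.
C_P = (C_{M0}−C_M)−C_N = 4.114 kmol/m³; S̃_{N/P} = 0.5557/4.114 = 0.135.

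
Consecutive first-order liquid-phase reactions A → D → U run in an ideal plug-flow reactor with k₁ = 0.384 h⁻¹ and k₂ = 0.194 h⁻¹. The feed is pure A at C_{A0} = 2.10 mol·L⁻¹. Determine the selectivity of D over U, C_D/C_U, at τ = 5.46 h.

1.07

The intermediate concentration in a first-order A→B→C sequence is C_D = k₁C_{A0}(e^(−k₁τ) − e^(−k₂τ))/(k₂−k₁).
e^(−k₁τ) = e^(−0.384×5.46) = e^(−2.097) = 0.1229; e^(−k₂τ) = e^(−1.059) = 0.3467.
C_D = 0.384×2.10/(0.194−0.384) × (0.1229−0.3467) = (-4.244)×(-0.2239) = 0.9501 mol·L⁻¹.
C_A = C_{A0}e^(−k₁τ) = 0.2580 mol·L⁻¹, so C_U = C_{A0}−C_A−C_D = 0.8919 mol·L⁻¹; C_D/C_U = 1.07.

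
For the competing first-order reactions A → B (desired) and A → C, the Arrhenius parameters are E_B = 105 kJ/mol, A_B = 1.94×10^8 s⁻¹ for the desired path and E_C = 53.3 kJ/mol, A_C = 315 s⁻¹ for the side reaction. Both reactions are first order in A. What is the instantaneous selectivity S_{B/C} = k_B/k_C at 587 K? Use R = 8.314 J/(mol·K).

With equal orders, S_{B/C} = k_B/k_C = (A_B/A_C)·exp[(E_C−E_B)/(RT)].
(E_C−E_B)/(RT) = (53.3−105)×10³/(8.314×587) = -51700/4880 = -10.59.
k_B/k_C = (1.94×10^8/315)·exp(-10.59) = 6.159×10^5 × 2.508×10^-5 = 15.4.
Since E_B > E_C, raising the temperature improves selectivity toward B.

15.4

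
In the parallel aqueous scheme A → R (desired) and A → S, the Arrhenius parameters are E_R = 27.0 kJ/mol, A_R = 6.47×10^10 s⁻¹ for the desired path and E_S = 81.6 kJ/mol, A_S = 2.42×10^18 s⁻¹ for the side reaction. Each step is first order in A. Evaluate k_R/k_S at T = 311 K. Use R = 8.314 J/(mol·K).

39.6

Since both paths have the same order in A, the concentration cancels and S_{R/S} = k_R/k_S = (A_R/A_S)·exp[(E_S−E_R)/(RT)].
(E_S−E_R)/(RT) = (81.6−27.0)×10³/(8.314×311) = 54600/2586 = 21.12.
k_R/k_S = (6.47×10^10/2.42×10^18)·exp(21.12) = 2.674×10^-8 × 1.482×10^9 = 39.6.
Since E_R < E_S, lowering the temperature improves selectivity toward R.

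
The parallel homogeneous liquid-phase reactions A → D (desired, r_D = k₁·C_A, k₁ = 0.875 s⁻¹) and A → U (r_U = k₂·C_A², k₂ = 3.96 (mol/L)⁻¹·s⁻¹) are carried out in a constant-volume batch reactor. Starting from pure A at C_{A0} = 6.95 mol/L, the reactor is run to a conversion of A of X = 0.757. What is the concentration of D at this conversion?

C_A = C_{A0}(1−X) = 1.689 mol/L.
Along a PFR/batch, dC_D/dC_A = −r_D/(r_D+r_U) = −k₁/(k₁+k₂·C_A).
Integrating from C_{A0} to C_A: C_D = (0.875/3.96)·ln[(0.875+3.96·6.95)/(0.875+3.96·1.69)] = 0.2210·ln(28.40/7.563) = 0.2923 mol/L.

0.292 mol/L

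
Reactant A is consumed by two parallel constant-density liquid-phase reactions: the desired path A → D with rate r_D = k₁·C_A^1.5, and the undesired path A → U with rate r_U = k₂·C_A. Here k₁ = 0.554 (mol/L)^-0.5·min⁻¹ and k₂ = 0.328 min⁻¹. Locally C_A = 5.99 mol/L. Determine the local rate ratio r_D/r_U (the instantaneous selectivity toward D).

S_{D/U} = r_D/r_U = (k₁·C_A^1.5)/(k₂·C_A) = (k₁/k₂)·C_A^0.5.
= (0.554×5.990^1.5) / (0.328×5.990) = 8.122/1.965 = 4.13.
Since the desired path is higher order in A, keeping C_A high (PFR or concentrated feed) favours D.

4.13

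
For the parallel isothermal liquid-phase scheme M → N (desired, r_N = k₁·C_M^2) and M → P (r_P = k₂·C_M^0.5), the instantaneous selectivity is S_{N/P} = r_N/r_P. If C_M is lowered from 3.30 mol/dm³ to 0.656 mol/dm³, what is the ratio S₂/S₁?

S_{N/P} = (k₁/k₂)·C_M^1.5, so S₂/S₁ = (C_{M,2}/C_{M,1})^1.5.
= (0.656/3.30)^1.5 = (0.1988)^1.5 = 0.0886.
Selectivity toward N falls as C_M falls — high-concentration operation is favoured.

0.0886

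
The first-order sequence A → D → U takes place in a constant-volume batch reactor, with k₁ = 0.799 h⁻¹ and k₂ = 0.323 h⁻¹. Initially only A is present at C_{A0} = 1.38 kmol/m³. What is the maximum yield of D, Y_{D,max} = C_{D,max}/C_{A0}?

0.541

At the optimum, C_{D,max}/C_{A0} = (k₁/k₂)^[k₂/(k₂−k₁)].
= (0.799/0.323)^(0.323/(0.323−0.799)) = (2.474)^(-0.6786) = 0.5409.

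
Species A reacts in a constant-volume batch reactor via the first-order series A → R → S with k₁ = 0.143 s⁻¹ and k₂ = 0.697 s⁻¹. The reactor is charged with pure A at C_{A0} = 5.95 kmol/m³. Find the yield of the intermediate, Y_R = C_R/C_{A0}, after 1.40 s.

0.114

The intermediate concentration in a first-order A→B→C sequence is C_R = k₁C_{A0}(e^(−k₁t) − e^(−k₂t))/(k₂−k₁).
e^(−k₁t) = e^(−0.143×1.40) = e^(−0.2002) = 0.8186; e^(−k₂t) = e^(−0.9758) = 0.3769.
C_R = 0.143×5.95/(0.697−0.143) × (0.8186−0.3769) = 1.536×0.4417 = 0.6783 kmol/m³.
Y_R = C_R/C_{A0} = 0.6783/5.95 = 0.114.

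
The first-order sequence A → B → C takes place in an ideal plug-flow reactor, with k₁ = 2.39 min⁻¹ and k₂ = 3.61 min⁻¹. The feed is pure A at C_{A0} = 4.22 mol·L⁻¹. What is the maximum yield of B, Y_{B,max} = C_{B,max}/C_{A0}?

0.295

At the optimum, C_{B,max}/C_{A0} = (k₁/k₂)^[k₂/(k₂−k₁)].
= (2.39/3.61)^(3.61/(3.61−2.39)) = (0.6620)^(2.959) = 0.2951.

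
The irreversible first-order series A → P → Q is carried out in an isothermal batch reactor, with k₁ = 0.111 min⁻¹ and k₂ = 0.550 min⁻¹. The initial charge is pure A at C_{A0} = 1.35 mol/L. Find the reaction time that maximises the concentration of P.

3.65 min

For first-order series the maximum of C_P occurs at t_opt = ln(k₂/k₁)/(k₂−k₁).
= ln(0.550/0.111)/(0.550−0.111) = ln(4.955)/0.4390 = 1.600/0.4390 = 3.65 min.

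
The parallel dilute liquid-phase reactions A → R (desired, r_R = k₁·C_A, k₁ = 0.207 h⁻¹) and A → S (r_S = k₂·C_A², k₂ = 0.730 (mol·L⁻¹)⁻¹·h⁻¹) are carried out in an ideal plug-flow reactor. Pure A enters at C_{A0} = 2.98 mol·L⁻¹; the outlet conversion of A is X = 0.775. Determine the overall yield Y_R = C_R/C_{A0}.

C_A = C_{A0}(1−X) = 0.6705 mol·L⁻¹.
Along a PFR/batch, dC_R/dC_A = −r_R/(r_R+r_S) = −k₁/(k₁+k₂·C_A).
Integrating from C_{A0} to C_A: C_R = (0.207/0.730)·ln[(0.207+0.730·2.98)/(0.207+0.730·0.670)] = 0.2836·ln(2.382/0.6965) = 0.3487 mol·L⁻¹.
Y_R = C_R/C_{A0} = 0.3487/2.98 = 0.117.

0.117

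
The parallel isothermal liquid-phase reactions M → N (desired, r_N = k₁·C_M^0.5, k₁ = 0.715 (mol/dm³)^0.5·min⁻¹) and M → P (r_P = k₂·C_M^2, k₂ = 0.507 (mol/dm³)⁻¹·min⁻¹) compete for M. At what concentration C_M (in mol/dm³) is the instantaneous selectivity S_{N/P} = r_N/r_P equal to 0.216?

S_{N/P} = (k₁/k₂)·C_M^-1.5 ⇒ C_M = (S·k₂/k₁)^(1/(-1.5)).
= (0.216×0.507/0.715)^(-0.6667) = (0.1532)^(-0.6667) = 3.49 mol/dm³.

3.49 mol/dm³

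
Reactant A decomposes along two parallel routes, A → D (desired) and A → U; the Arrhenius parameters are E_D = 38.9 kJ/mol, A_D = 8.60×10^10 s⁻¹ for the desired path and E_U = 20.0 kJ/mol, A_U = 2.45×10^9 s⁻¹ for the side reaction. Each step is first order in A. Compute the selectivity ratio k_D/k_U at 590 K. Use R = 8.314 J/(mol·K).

Since both paths have the same order in A, the concentration cancels and S_{D/U} = k_D/k_U = (A_D/A_U)·exp[(E_U−E_D)/(RT)].
(E_U−E_D)/(RT) = (20.0−38.9)×10³/(8.314×590) = -18900/4905 = -3.853.
k_D/k_U = (8.60×10^10/2.45×10^9)·exp(-3.853) = 35.10 × 0.02122 = 0.745.
Since E_D > E_U, raising the temperature improves selectivity toward D.

0.745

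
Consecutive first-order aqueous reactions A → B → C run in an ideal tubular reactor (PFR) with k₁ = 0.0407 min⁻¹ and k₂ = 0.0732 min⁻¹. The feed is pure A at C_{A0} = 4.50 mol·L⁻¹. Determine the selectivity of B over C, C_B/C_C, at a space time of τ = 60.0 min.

0.114

For first-order series with pure A initially, C_B(τ) = k₁C_{A0}/(k₂−k₁)·(e^(−k₁τ) − e^(−k₂τ)).
e^(−k₁τ) = e^(−0.0407×60.0) = e^(−2.442) = 0.08699; e^(−k₂τ) = e^(−4.392) = 0.01238.
C_B = 0.0407×4.50/(0.0732−0.0407) × (0.08699−0.01238) = 5.635×0.07461 = 0.4205 mol·L⁻¹.
C_A = C_{A0}e^(−k₁τ) = 0.3914 mol·L⁻¹, so C_C = C_{A0}−C_A−C_B = 3.688 mol·L⁻¹; C_B/C_C = 0.114.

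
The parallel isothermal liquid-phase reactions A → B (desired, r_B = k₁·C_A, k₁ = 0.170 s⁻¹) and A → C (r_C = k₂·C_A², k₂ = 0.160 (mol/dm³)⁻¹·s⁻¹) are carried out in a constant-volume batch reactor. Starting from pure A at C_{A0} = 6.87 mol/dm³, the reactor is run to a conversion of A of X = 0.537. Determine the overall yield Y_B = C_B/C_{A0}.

C_A = C_{A0}(1−X) = 3.181 mol/dm³.
Along a PFR/batch, dC_B/dC_A = −r_B/(r_B+r_C) = −k₁/(k₁+k₂·C_A).
Integrating from C_{A0} to C_A: C_B = (0.170/0.160)·ln[(0.170+0.160·6.87)/(0.170+0.160·3.18)] = 1.062·ln(1.269/0.6789) = 0.6647 mol/dm³.
Y_B = C_B/C_{A0} = 0.6647/6.87 = 0.0968.

0.0968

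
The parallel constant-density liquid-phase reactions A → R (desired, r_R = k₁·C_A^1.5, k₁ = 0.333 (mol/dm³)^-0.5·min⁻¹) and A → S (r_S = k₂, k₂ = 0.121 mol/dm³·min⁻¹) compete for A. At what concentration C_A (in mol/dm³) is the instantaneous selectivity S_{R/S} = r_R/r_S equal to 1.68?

S_{R/S} = (k₁/k₂)·C_A^1.5 ⇒ C_A = (S·k₂/k₁)^(1/1.5).
= (1.68×0.121/0.333)^(0.6667) = (0.6105)^(0.6667) = 0.720 mol/dm³.

0.720 mol/dm³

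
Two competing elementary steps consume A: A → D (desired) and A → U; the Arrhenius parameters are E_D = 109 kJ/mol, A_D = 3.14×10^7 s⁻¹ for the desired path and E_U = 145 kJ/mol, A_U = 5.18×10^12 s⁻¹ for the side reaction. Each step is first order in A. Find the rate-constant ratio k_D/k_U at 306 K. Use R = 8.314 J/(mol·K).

With equal orders, S_{D/U} = k_D/k_U = (A_D/A_U)·exp[(E_U−E_D)/(RT)].
(E_U−E_D)/(RT) = (145−109)×10³/(8.314×306) = 36000/2544 = 14.15.
k_D/k_U = (3.14×10^7/5.18×10^12)·exp(14.15) = 6.062×10^-6 × 1.398×10^6 = 8.47.
Since E_D < E_U, lowering the temperature improves selectivity toward D.

8.47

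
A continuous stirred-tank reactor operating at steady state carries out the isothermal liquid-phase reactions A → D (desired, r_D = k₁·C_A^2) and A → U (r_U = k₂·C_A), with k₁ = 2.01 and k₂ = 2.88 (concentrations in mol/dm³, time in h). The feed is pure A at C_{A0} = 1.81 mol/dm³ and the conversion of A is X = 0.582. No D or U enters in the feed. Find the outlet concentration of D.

0.364 mol/dm³

Exit C_A = C_{A0}(1−X) = 1.81×0.418 = 0.7566 mol/dm³.
In a CSTR the entire volume is at exit conditions, so r_D = 2.01×0.7566^2 = 1.151 and r_U = 2.88×0.7566 = 2.179.
Fraction of consumed A going to D: r_D/(r_D+r_U) = 0.3456.
C_D = 0.3456·C_{A0}·X = 0.3456×1.81×0.582 = 0.364 mol/dm³.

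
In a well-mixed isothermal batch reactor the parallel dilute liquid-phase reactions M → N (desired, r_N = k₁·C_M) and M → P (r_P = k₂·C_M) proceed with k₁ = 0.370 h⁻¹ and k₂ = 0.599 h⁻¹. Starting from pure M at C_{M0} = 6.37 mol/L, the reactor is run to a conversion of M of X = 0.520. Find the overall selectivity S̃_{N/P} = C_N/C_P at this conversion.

C_M = C_{M0}(1−X) = 3.058 mol/L.
Both paths are first order in M, so the instantaneous fraction to N is constant: dC_N/d(−C_M) = k₁/(k₁+k₂) = 0.3818.
C_N = 0.3818·(C_{M0}−C_M) = 0.3818×3.312 = 1.26 mol/L.
C_P = (C_{M0}−C_M)−C_N = 2.048 mol/L; S̃_{N/P} = 1.265/2.048 = 0.618.

0.618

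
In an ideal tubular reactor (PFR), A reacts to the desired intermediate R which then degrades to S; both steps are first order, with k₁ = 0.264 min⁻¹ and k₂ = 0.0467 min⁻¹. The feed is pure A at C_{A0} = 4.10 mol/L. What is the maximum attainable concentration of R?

At the optimum, C_{R,max}/C_{A0} = (k₁/k₂)^[k₂/(k₂−k₁)].
= (0.264/0.0467)^(0.0467/(0.0467−0.264)) = (5.653)^(-0.2149) = 0.6892.
C_{R,max} = 0.6892×4.10 = 2.83 mol/L.

2.83 mol/L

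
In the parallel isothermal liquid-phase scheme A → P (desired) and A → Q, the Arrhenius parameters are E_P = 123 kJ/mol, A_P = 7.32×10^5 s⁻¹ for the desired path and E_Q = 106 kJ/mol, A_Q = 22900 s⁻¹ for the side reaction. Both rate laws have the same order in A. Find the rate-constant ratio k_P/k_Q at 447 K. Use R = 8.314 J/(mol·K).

0.330

With equal orders, S_{P/Q} = k_P/k_Q = (A_P/A_Q)·exp[(E_Q−E_P)/(RT)].
(E_Q−E_P)/(RT) = (106−123)×10³/(8.314×447) = -17000/3716 = -4.574.
k_P/k_Q = (7.32×10^5/22900)·exp(-4.574) = 31.97 × 0.01031 = 0.330.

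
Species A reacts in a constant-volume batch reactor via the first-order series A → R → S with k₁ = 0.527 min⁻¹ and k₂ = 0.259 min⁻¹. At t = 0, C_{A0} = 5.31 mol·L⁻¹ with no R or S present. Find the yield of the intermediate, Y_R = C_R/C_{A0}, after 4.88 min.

The intermediate concentration in a first-order A→B→C sequence is C_R = k₁C_{A0}(e^(−k₁t) − e^(−k₂t))/(k₂−k₁).
e^(−k₁t) = e^(−0.527×4.88) = e^(−2.572) = 0.07640; e^(−k₂t) = e^(−1.264) = 0.2825.
C_R = 0.527×5.31/(0.259−0.527) × (0.07640−0.2825) = (-10.44)×(-0.2061) = 2.152 mol·L⁻¹.
Y_R = C_R/C_{A0} = 2.152/5.31 = 0.405.

0.405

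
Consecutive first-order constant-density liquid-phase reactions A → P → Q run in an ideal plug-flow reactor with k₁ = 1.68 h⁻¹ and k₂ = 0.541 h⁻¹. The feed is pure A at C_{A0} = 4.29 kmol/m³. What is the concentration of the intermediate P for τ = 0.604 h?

2.27 kmol/m³

Solving the coupled first-order balances gives C_P(τ) = [k₁/(k₂−k₁)]·C_{A0}·(e^(−k₁τ) − e^(−k₂τ)).
e^(−k₁τ) = e^(−1.68×0.604) = e^(−1.015) = 0.3625; e^(−k₂τ) = e^(−0.3268) = 0.7213.
C_P = 1.68×4.29/(0.541−1.68) × (0.3625−0.7213) = (-6.328)×(-0.3588) = 2.270 kmol/m³.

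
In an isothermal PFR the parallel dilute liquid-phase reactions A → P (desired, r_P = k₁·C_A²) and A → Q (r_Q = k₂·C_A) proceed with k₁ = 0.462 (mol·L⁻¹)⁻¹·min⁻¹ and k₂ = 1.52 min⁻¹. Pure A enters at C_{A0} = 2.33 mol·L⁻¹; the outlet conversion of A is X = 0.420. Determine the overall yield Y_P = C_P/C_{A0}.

C_A = C_{A0}(1−X) = 1.351 mol·L⁻¹.
Along a PFR/batch, dC_Q/dC_A = −r_Q/(r_P+r_Q) = −k₂/(k₂+k₁·C_A).
Integrating from C_{A0} to C_A: C_Q = (1.52/0.462)·ln[(1.52+0.462·2.33)/(1.52+0.462·1.35)] = 3.290·ln(2.596/2.144) = 0.6294 mol·L⁻¹.
Then C_P = (C_{A0}−C_A) − C_Q = 0.9786 − 0.6294 = 0.3492 mol·L⁻¹.
Y_P = C_P/C_{A0} = 0.3492/2.33 = 0.150.

0.150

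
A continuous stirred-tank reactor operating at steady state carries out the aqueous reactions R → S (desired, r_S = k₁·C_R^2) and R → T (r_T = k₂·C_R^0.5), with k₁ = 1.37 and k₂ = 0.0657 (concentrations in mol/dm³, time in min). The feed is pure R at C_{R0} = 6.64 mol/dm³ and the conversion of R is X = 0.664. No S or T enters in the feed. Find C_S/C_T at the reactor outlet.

69.5

Exit C_R = C_{R0}(1−X) = 6.64×0.336 = 2.231 mol/dm³.
In a CSTR the entire volume is at exit conditions, so r_S = 1.37×2.231^2 = 6.819 and r_T = 0.0657×2.231^0.5 = 0.09813.
Overall selectivity = C_S/C_T = r_Sτ/(r_Tτ) = r_S/r_T = 69.5.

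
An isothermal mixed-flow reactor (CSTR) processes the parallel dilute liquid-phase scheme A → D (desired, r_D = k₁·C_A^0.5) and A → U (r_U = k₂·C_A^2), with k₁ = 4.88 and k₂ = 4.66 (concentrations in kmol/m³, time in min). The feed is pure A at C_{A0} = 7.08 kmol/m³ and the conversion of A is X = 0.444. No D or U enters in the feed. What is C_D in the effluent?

Exit C_A = C_{A0}(1−X) = 7.08×0.556 = 3.936 kmol/m³.
Rates in a CSTR are evaluated at the outlet concentration: r_D = 4.88×3.936^0.5 = 9.682, r_U = 4.66×3.936^2 = 72.21.
Fraction of consumed A going to D: r_D/(r_D+r_U) = 0.1182.
C_D = 0.1182·C_{A0}·X = 0.1182×7.08×0.444 = 0.372 kmol/m³.

0.372 kmol/m³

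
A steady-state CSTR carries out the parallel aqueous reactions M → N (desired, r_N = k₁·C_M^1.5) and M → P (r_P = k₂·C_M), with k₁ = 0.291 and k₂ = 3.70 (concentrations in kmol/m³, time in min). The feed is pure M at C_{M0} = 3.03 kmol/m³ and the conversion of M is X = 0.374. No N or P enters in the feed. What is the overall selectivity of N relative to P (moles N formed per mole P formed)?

0.108

Exit C_M = C_{M0}(1−X) = 3.03×0.626 = 1.897 kmol/m³.
A CSTR operates uniformly at the exit composition, giving r_N = 0.7602 and r_P = 7.018 (each k·C_M^n at C_M = 1.897).
Overall selectivity = C_N/C_P = r_Nτ/(r_Pτ) = r_N/r_P = 0.108.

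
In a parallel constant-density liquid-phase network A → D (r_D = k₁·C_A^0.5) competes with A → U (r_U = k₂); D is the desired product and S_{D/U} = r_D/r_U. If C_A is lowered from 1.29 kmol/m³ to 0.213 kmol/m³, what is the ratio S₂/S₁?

0.406

S_{D/U} = (k₁/k₂)·C_A^0.5, so S₂/S₁ = (C_{A,2}/C_{A,1})^0.5.
= (0.213/1.29)^0.5 = (0.1651)^0.5 = 0.406.
Selectivity toward D falls as C_A falls — high-concentration operation is favoured.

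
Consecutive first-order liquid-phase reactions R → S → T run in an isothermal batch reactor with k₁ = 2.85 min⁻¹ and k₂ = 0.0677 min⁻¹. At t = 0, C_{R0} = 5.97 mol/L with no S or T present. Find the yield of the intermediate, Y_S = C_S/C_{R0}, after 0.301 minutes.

For first-order series with pure R initially, C_S(t) = k₁C_{R0}/(k₂−k₁)·(e^(−k₁t) − e^(−k₂t)).
e^(−k₁t) = e^(−2.85×0.301) = e^(−0.8579) = 0.4241; e^(−k₂t) = e^(−0.02038) = 0.9798.
C_S = 2.85×5.97/(0.0677−2.85) × (0.4241−0.9798) = (-6.115)×(-0.5558) = 3.399 mol/L.
Y_S = C_S/C_{R0} = 3.399/5.97 = 0.569.

0.569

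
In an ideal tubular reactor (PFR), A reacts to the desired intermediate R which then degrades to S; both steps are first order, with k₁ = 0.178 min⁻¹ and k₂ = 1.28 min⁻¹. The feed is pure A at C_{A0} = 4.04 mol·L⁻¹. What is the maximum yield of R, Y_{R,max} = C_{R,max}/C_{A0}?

At the optimum, C_{R,max}/C_{A0} = (k₁/k₂)^[k₂/(k₂−k₁)].
= (0.178/1.28)^(1.28/(1.28−0.178)) = (0.1391)^(1.162) = 0.1011.

0.101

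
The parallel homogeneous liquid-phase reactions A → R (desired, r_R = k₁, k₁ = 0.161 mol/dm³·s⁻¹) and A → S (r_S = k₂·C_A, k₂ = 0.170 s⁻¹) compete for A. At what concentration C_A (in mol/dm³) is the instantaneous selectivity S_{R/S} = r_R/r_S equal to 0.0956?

9.91 mol/dm³

S_{R/S} = (k₁/k₂)·C_A⁻¹ ⇒ C_A = (S·k₂/k₁)^(-1).
= (0.0956×0.170/0.161)^(-1) = (0.1009)^(-1) = 9.91 mol/dm³.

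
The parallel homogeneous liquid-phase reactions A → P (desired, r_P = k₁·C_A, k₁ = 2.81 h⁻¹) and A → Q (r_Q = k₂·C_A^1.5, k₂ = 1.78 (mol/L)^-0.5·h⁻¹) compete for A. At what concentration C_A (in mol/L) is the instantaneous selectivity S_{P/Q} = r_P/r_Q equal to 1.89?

0.698 mol/L

S_{P/Q} = (k₁/k₂)·C_A^-0.5 ⇒ C_A = (S·k₂/k₁)^(-2).
= (1.89×1.78/2.81)^(-2) = (1.197)^(-2) = 0.698 mol/L.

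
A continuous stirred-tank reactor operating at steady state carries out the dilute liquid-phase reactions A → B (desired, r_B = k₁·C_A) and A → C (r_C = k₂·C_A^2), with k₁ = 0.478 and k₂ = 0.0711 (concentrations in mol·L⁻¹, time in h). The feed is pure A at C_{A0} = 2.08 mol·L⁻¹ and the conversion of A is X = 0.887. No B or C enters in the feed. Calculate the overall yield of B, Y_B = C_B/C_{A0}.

Exit C_A = C_{A0}(1−X) = 2.08×0.113 = 0.2350 mol·L⁻¹.
A CSTR operates uniformly at the exit composition, giving r_B = 0.1123 and r_C = 0.003928 (each k·C_A^n at C_A = 0.2350).
Fraction of consumed A going to B: r_B/(r_B+r_C) = 0.9662.
C_B = 0.9662·C_{A0}·X = 0.9662×2.08×0.887 = 1.78 mol·L⁻¹; Y_B = C_B/C_{A0} = 0.857.

0.857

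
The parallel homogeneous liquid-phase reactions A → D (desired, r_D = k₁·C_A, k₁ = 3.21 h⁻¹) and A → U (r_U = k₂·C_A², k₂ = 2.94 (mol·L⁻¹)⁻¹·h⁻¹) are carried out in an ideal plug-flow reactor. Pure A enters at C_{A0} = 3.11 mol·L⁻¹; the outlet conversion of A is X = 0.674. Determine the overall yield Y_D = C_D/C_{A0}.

C_A = C_{A0}(1−X) = 1.014 mol·L⁻¹.
Along a PFR/batch, dC_D/dC_A = −r_D/(r_D+r_U) = −k₁/(k₁+k₂·C_A).
Integrating from C_{A0} to C_A: C_D = (3.21/2.94)·ln[(3.21+2.94·3.11)/(3.21+2.94·1.01)] = 1.092·ln(12.35/6.191) = 0.7543 mol·L⁻¹.
Y_D = C_D/C_{A0} = 0.7543/3.11 = 0.243.

0.243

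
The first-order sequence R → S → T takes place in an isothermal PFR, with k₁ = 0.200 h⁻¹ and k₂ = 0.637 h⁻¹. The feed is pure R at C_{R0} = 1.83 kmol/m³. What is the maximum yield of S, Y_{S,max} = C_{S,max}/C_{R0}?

0.185

At the optimum, C_{S,max}/C_{R0} = (k₁/k₂)^[k₂/(k₂−k₁)].
= (0.200/0.637)^(0.637/(0.637−0.200)) = (0.3140)^(1.458) = 0.1848.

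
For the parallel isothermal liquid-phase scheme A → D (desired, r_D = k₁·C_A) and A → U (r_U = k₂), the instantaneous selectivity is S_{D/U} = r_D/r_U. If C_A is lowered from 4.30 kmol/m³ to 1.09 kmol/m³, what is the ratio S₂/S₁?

0.253

S_{D/U} = (k₁/k₂)·C_A, so S₂/S₁ = (C_{A,2}/C_{A,1}).
= 1.09/4.30 = 0.253.
Selectivity toward D falls as C_A falls — high-concentration operation is favoured.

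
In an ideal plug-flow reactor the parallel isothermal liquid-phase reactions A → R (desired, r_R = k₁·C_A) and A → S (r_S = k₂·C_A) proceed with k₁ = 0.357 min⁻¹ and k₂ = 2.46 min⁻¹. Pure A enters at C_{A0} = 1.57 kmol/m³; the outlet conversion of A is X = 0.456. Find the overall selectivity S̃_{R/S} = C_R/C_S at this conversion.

0.145

C_A = C_{A0}(1−X) = 0.8541 kmol/m³.
Both paths are first order in A, so the instantaneous fraction to R is constant: dC_R/d(−C_A) = k₁/(k₁+k₂) = 0.1267.
C_R = 0.1267·(C_{A0}−C_A) = 0.1267×0.7159 = 0.0907 kmol/m³.
C_S = (C_{A0}−C_A)−C_R = 0.6252 kmol/m³; S̃_{R/S} = 0.09073/0.6252 = 0.145.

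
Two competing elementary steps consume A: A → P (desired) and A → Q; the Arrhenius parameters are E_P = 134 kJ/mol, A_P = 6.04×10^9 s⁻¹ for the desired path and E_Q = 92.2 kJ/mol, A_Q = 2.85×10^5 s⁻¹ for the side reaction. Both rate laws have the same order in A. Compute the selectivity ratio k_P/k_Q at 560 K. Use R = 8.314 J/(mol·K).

2.67

With equal orders, S_{P/Q} = k_P/k_Q = (A_P/A_Q)·exp[(E_Q−E_P)/(RT)].
(E_Q−E_P)/(RT) = (92.2−134)×10³/(8.314×560) = -41800/4656 = -8.978.
k_P/k_Q = (6.04×10^9/2.85×10^5)·exp(-8.978) = 21193 × 1.262×10^-4 = 2.67.
Since E_P > E_Q, raising the temperature improves selectivity toward P.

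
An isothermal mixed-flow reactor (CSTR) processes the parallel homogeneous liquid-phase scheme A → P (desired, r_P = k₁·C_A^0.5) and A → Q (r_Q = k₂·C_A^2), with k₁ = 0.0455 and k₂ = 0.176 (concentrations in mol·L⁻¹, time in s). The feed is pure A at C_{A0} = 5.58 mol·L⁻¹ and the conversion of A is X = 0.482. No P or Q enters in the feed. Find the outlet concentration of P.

Exit C_A = C_{A0}(1−X) = 5.58×0.518 = 2.890 mol·L⁻¹.
A CSTR operates uniformly at the exit composition, giving r_P = 0.07736 and r_Q = 1.470 (each k·C_A^n at C_A = 2.890).
Fraction of consumed A going to P: r_P/(r_P+r_Q) = 0.04998.
C_P = 0.04998·C_{A0}·X = 0.04998×5.58×0.482 = 0.134 mol·L⁻¹.

0.134 mol·L⁻¹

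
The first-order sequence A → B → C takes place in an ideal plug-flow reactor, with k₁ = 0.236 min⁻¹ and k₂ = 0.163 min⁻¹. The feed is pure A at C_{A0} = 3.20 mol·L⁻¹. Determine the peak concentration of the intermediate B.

Evaluating C_B at τ_opt = ln(k₂/k₁)/(k₂−k₁) gives C_{B,max}/C_{A0} = (k₁/k₂)^[k₂/(k₂−k₁)].
= (0.236/0.163)^(0.163/(0.163−0.236)) = (1.448)^(-2.233) = 0.4376.
C_{B,max} = 0.4376×3.20 = 1.40 mol·L⁻¹.

1.40 mol·L⁻¹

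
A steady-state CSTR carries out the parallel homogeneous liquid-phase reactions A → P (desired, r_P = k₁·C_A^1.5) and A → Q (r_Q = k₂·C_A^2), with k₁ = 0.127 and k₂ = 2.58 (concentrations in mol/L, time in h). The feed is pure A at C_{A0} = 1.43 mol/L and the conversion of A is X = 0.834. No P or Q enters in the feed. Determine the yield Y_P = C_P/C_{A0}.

0.0765

Exit C_A = C_{A0}(1−X) = 1.43×0.166 = 0.2374 mol/L.
A CSTR operates uniformly at the exit composition, giving r_P = 0.01469 and r_Q = 0.1454 (each k·C_A^n at C_A = 0.2374).
Fraction of consumed A going to P: r_P/(r_P+r_Q) = 0.09176.
C_P = 0.09176·C_{A0}·X = 0.09176×1.43×0.834 = 0.109 mol/L; Y_P = C_P/C_{A0} = 0.0765.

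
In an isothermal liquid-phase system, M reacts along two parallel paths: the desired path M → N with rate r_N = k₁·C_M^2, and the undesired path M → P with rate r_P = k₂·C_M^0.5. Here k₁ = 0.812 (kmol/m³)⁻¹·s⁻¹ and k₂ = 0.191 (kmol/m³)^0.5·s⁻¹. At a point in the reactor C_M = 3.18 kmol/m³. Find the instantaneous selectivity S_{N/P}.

24.1

S_{N/P} = r_N/r_P = (k₁·C_M^2)/(k₂·C_M^0.5) = (k₁/k₂)·C_M^1.5.
= (0.812×3.180^2) / (0.191×3.180^0.5) = 8.211/0.3406 = 24.1.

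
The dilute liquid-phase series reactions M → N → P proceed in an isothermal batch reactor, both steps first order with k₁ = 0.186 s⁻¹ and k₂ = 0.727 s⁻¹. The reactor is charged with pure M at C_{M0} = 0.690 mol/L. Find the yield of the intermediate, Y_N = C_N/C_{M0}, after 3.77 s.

0.148

The intermediate concentration in a first-order A→B→C sequence is C_N = k₁C_{M0}(e^(−k₁t) − e^(−k₂t))/(k₂−k₁).
e^(−k₁t) = e^(−0.186×3.77) = e^(−0.7012) = 0.4960; e^(−k₂t) = e^(−2.741) = 0.06452.
C_N = 0.186×0.690/(0.727−0.186) × (0.4960−0.06452) = 0.2372×0.4315 = 0.1024 mol/L.
Y_N = C_N/C_{M0} = 0.1024/0.690 = 0.148.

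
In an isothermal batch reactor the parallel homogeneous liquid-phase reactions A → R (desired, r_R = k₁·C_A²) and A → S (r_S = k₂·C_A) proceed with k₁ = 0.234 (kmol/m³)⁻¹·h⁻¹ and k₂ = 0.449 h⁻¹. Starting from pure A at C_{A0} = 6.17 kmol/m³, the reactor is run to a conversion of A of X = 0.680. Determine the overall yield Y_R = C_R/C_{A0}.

C_A = C_{A0}(1−X) = 1.974 kmol/m³.
Along a PFR/batch, dC_S/dC_A = −r_S/(r_R+r_S) = −k₂/(k₂+k₁·C_A).
Integrating from C_{A0} to C_A: C_S = (0.449/0.234)·ln[(0.449+0.234·6.17)/(0.449+0.234·1.97)] = 1.919·ln(1.893/0.9110) = 1.403 kmol/m³.
Then C_R = (C_{A0}−C_A) − C_S = 4.196 − 1.403 = 2.792 kmol/m³.
Y_R = C_R/C_{A0} = 2.792/6.17 = 0.453.

0.453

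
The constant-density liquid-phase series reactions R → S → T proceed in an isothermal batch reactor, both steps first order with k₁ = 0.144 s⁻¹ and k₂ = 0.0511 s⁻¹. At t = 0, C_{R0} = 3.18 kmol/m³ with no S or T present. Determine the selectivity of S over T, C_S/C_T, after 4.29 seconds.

For first-order series with pure R initially, C_S(t) = k₁C_{R0}/(k₂−k₁)·(e^(−k₁t) − e^(−k₂t)).
e^(−k₁t) = e^(−0.144×4.29) = e^(−0.6178) = 0.5392; e^(−k₂t) = e^(−0.2192) = 0.8031.
C_S = 0.144×3.18/(0.0511−0.144) × (0.5392−0.8031) = (-4.929)×(-0.2640) = 1.301 kmol/m³.
C_R = C_{R0}e^(−k₁t) = 1.714 kmol/m³, so C_T = C_{R0}−C_R−C_S = 0.1642 kmol/m³; C_S/C_T = 7.92.

7.92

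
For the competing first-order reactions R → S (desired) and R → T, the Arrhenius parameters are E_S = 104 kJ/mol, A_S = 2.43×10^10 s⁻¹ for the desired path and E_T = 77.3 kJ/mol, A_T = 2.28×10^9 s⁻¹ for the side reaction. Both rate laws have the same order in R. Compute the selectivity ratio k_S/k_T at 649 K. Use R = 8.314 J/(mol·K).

k_S/k_T = (A_S/A_T)·exp[−(E_S−E_T)/(RT)] = (A_S/A_T)·exp[(E_T−E_S)/(RT)].
(E_T−E_S)/(RT) = (77.3−104)×10³/(8.314×649) = -26700/5396 = -4.948.
k_S/k_T = (2.43×10^10/2.28×10^9)·exp(-4.948) = 10.66 × 0.007095 = 0.0756.
Since E_S > E_T, raising the temperature improves selectivity toward S.

0.0756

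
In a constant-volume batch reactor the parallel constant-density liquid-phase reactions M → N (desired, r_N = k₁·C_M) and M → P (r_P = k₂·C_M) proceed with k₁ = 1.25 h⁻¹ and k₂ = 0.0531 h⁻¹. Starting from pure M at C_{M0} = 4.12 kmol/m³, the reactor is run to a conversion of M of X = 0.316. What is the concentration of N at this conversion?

C_M = C_{M0}(1−X) = 2.818 kmol/m³.
Both paths are first order in M, so the instantaneous fraction to N is constant: dC_N/d(−C_M) = k₁/(k₁+k₂) = 0.9593.
C_N = 0.9593·(C_{M0}−C_M) = 0.9593×1.302 = 1.25 kmol/m³.

1.25 kmol/m³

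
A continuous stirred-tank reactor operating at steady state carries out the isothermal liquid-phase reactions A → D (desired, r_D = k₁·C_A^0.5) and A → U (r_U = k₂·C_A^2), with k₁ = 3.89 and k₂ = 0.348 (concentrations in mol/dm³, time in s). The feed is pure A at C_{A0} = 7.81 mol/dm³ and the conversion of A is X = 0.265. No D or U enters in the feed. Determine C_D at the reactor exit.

0.928 mol/dm³

Exit C_A = C_{A0}(1−X) = 7.81×0.735 = 5.740 mol/dm³.
Rates in a CSTR are evaluated at the outlet concentration: r_D = 3.89×5.740^0.5 = 9.320, r_U = 0.348×5.740^2 = 11.47.
Fraction of consumed A going to D: r_D/(r_D+r_U) = 0.4484.
C_D = 0.4484·C_{A0}·X = 0.4484×7.81×0.265 = 0.928 mol/dm³.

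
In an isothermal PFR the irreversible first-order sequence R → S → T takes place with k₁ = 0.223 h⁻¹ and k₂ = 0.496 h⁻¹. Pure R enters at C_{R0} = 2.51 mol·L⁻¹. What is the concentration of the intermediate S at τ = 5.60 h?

0.461 mol·L⁻¹

The intermediate concentration in a first-order A→B→C sequence is C_S = k₁C_{R0}(e^(−k₁τ) − e^(−k₂τ))/(k₂−k₁).
e^(−k₁τ) = e^(−0.223×5.60) = e^(−1.249) = 0.2868; e^(−k₂τ) = e^(−2.778) = 0.06219.
C_S = 0.223×2.51/(0.496−0.223) × (0.2868−0.06219) = 2.050×0.2247 = 0.4606 mol·L⁻¹.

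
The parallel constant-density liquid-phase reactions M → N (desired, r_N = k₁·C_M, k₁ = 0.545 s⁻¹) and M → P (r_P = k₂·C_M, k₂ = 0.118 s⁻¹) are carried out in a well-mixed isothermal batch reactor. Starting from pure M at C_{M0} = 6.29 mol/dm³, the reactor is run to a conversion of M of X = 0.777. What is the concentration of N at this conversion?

C_M = C_{M0}(1−X) = 1.403 mol/dm³.
Both paths are first order in M, so the instantaneous fraction to N is constant: dC_N/d(−C_M) = k₁/(k₁+k₂) = 0.8220.
C_N = 0.8220·(C_{M0}−C_M) = 0.8220×4.887 = 4.02 mol/dm³.

4.02 mol/dm³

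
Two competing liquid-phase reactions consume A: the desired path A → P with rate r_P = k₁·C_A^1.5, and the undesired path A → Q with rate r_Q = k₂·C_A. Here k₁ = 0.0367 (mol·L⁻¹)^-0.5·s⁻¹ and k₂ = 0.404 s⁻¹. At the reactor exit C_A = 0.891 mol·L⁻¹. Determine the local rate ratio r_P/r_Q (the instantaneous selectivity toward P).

0.0857

S_{P/Q} = r_P/r_Q = (k₁·C_A^1.5)/(k₂·C_A) = (k₁/k₂)·C_A^0.5.
= (0.0367×0.8910^1.5) / (0.404×0.8910) = 0.03087/0.3600 = 0.0857.
Since the desired path is higher order in A, keeping C_A high (PFR or concentrated feed) favours P.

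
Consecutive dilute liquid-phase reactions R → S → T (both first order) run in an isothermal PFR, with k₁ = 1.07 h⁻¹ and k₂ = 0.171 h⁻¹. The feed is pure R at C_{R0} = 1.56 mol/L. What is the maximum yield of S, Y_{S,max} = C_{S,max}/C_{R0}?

0.706

For a first-order series the maximum intermediate yield is C_{S,max}/C_{R0} = (k₁/k₂)^[k₂/(k₂−k₁)].
= (1.07/0.171)^(0.171/(0.171−1.07)) = (6.257)^(-0.1902) = 0.7055.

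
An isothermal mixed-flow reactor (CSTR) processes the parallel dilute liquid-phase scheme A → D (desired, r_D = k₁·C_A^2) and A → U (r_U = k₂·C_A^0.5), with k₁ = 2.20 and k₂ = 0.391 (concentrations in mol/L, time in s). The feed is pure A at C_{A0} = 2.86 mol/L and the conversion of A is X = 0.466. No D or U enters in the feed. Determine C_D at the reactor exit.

Exit C_A = C_{A0}(1−X) = 2.86×0.534 = 1.527 mol/L.
A CSTR operates uniformly at the exit composition, giving r_D = 5.131 and r_U = 0.4832 (each k·C_A^n at C_A = 1.527).
Fraction of consumed A going to D: r_D/(r_D+r_U) = 0.9139.
C_D = 0.9139·C_{A0}·X = 0.9139×2.86×0.466 = 1.22 mol/L.

1.22 mol/L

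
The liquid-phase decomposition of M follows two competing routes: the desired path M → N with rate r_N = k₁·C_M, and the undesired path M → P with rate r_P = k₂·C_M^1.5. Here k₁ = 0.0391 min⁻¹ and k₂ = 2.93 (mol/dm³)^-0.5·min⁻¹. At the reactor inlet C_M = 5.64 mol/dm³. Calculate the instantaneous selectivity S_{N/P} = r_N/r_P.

S_{N/P} = r_N/r_P = (k₁·C_M)/(k₂·C_M^1.5) = (k₁/k₂)·C_M^-0.5.
= (0.0391×5.640) / (2.93×5.640^1.5) = 0.2205/39.25 = 0.00562.

0.00562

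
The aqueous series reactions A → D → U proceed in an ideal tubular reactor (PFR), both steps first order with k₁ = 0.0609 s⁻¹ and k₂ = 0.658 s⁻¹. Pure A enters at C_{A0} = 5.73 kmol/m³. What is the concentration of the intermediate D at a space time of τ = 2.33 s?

0.381 kmol/m³

For first-order series with pure A initially, C_D(τ) = k₁C_{A0}/(k₂−k₁)·(e^(−k₁τ) − e^(−k₂τ)).
e^(−k₁τ) = e^(−0.0609×2.33) = e^(−0.1419) = 0.8677; e^(−k₂τ) = e^(−1.533) = 0.2159.
C_D = 0.0609×5.73/(0.658−0.0609) × (0.8677−0.2159) = 0.5844×0.6519 = 0.3810 kmol/m³.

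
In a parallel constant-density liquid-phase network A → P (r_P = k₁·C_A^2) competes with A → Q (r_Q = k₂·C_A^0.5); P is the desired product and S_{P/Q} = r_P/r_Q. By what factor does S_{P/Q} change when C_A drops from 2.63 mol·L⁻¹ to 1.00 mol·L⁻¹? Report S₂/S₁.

S_{P/Q} = (k₁/k₂)·C_A^1.5, so S₂/S₁ = (C_{A,2}/C_{A,1})^1.5.
= (1.00/2.63)^1.5 = (0.3802)^1.5 = 0.234.
Selectivity toward P falls as C_A falls — high-concentration operation is favoured.

0.234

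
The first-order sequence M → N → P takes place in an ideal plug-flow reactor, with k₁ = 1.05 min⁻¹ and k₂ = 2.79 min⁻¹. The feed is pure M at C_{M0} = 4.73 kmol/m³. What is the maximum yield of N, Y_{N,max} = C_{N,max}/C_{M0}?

0.209

For a first-order series the maximum intermediate yield is C_{N,max}/C_{M0} = (k₁/k₂)^[k₂/(k₂−k₁)].
= (1.05/2.79)^(2.79/(2.79−1.05)) = (0.3763)^(1.603) = 0.2087.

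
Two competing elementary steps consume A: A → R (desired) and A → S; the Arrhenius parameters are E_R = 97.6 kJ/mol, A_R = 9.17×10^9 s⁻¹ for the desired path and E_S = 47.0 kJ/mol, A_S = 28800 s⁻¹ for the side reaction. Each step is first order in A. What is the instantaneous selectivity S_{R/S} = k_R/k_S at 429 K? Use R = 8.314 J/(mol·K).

0.220

With equal orders, S_{R/S} = k_R/k_S = (A_R/A_S)·exp[(E_S−E_R)/(RT)].
(E_S−E_R)/(RT) = (47.0−97.6)×10³/(8.314×429) = -50600/3567 = -14.19.
k_R/k_S = (9.17×10^9/28800)·exp(-14.19) = 3.184×10^5 × 6.899×10^-7 = 0.220.
Since E_R > E_S, raising the temperature improves selectivity toward R.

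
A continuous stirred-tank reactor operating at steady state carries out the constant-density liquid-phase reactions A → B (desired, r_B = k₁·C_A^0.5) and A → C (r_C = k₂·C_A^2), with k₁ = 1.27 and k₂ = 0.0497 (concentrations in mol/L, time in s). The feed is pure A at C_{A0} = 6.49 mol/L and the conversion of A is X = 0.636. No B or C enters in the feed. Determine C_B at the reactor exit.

3.61 mol/L

Exit C_A = C_{A0}(1−X) = 6.49×0.364 = 2.362 mol/L.
A CSTR operates uniformly at the exit composition, giving r_B = 1.952 and r_C = 0.2774 (each k·C_A^n at C_A = 2.362).
Fraction of consumed A going to B: r_B/(r_B+r_C) = 0.8756.
C_B = 0.8756·C_{A0}·X = 0.8756×6.49×0.636 = 3.61 mol/L.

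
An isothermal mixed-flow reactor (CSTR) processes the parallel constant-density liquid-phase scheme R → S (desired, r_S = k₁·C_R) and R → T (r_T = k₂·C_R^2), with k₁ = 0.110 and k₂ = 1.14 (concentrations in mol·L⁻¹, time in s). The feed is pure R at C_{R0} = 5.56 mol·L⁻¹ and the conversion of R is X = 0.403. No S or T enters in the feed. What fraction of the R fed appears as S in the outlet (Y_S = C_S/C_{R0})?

0.0114

Exit C_R = C_{R0}(1−X) = 5.56×0.597 = 3.319 mol·L⁻¹.
A CSTR operates uniformly at the exit composition, giving r_S = 0.3651 and r_T = 12.56 (each k·C_R^n at C_R = 3.319).
Fraction of consumed R going to S: r_S/(r_S+r_T) = 0.02825.
C_S = 0.02825·C_{R0}·X = 0.02825×5.56×0.403 = 0.0633 mol·L⁻¹; Y_S = C_S/C_{R0} = 0.0114.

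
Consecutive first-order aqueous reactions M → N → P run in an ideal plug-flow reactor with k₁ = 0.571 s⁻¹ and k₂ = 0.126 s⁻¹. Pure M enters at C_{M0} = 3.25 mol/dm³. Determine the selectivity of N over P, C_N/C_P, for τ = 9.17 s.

The intermediate concentration in a first-order A→B→C sequence is C_N = k₁C_{M0}(e^(−k₁τ) − e^(−k₂τ))/(k₂−k₁).
e^(−k₁τ) = e^(−0.571×9.17) = e^(−5.236) = 0.005321; e^(−k₂τ) = e^(−1.155) = 0.3149.
C_N = 0.571×3.25/(0.126−0.571) × (0.005321−0.3149) = (-4.170)×(-0.3096) = 1.291 mol/dm³.
C_M = C_{M0}e^(−k₁τ) = 0.01729 mol/dm³, so C_P = C_{M0}−C_M−C_N = 1.942 mol/dm³; C_N/C_P = 0.665.

0.665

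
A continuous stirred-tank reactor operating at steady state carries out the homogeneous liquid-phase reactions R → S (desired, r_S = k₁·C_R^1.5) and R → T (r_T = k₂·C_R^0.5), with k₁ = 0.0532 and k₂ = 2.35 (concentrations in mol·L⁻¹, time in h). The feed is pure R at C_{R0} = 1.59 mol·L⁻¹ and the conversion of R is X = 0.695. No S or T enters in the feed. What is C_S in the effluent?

Exit C_R = C_{R0}(1−X) = 1.59×0.305 = 0.4850 mol·L⁻¹.
A CSTR operates uniformly at the exit composition, giving r_S = 0.01797 and r_T = 1.637 (each k·C_R^n at C_R = 0.4850).
Fraction of consumed R going to S: r_S/(r_S+r_T) = 0.01086.
C_S = 0.01086·C_{R0}·X = 0.01086×1.59×0.695 = 0.0120 mol·L⁻¹.

0.0120 mol·L⁻¹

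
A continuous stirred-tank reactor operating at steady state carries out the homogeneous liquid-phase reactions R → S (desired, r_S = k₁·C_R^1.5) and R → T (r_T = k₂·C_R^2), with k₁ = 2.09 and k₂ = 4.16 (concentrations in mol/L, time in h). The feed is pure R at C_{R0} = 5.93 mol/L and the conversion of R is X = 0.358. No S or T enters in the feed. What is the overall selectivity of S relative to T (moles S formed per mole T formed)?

0.257

Exit C_R = C_{R0}(1−X) = 5.93×0.642 = 3.807 mol/L.
A CSTR operates uniformly at the exit composition, giving r_S = 15.52 and r_T = 60.29 (each k·C_R^n at C_R = 3.807).
Overall selectivity = C_S/C_T = r_Sτ/(r_Tτ) = r_S/r_T = 0.257.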